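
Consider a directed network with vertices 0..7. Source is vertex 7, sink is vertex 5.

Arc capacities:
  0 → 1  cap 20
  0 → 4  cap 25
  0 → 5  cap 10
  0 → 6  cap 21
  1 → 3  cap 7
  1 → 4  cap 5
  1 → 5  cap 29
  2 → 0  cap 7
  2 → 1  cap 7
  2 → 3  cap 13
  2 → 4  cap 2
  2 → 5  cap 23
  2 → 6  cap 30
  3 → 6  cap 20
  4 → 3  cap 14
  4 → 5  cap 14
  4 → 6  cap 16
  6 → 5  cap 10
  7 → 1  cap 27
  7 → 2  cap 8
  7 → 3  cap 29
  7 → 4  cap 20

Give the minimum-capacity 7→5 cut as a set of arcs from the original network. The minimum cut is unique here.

Min-cut arcs: {(4,5), (6,5), (7,1), (7,2)} (total capacity 59)

augment #1: 7→1→5 push 27
augment #2: 7→2→5 push 8
augment #3: 7→4→5 push 14
augment #4: 7→3→6→5 push 10
max flow = 59; residual-reachable set from 7 gives S-side
cut edges (S→T): {(4,5), (6,5), (7,1), (7,2)} total cap 59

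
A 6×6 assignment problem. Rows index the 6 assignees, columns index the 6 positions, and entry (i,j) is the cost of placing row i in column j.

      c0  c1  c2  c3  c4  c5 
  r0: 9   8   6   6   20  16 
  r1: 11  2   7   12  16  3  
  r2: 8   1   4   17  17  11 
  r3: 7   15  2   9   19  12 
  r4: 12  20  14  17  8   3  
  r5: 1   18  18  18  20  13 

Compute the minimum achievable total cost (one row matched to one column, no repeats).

optimal assignment: row0→col3 (cost 6), row1→col5 (cost 3), row2→col1 (cost 1), row3→col2 (cost 2), row4→col4 (cost 8), row5→col0 (cost 1)
total = 6 + 3 + 1 + 2 + 8 + 1 = 21

Minimum assignment cost: 21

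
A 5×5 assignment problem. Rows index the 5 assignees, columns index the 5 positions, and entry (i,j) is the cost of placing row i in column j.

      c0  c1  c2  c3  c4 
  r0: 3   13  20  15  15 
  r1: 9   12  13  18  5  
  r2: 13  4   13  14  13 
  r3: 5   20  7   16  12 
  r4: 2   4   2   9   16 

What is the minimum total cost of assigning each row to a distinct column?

Minimum assignment cost: 28

optimal assignment: row0→col0 (cost 3), row1→col4 (cost 5), row2→col1 (cost 4), row3→col2 (cost 7), row4→col3 (cost 9)
total = 3 + 5 + 4 + 7 + 9 = 28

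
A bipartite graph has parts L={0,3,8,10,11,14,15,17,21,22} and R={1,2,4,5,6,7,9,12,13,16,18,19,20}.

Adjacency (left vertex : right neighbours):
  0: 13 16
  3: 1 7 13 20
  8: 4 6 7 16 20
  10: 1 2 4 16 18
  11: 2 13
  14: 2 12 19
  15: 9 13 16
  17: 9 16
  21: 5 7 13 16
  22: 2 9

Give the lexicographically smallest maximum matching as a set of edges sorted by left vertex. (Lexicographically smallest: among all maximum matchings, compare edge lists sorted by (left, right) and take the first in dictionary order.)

Lex-smallest maximum matching: {(0,13), (3,1), (8,4), (10,18), (11,2), (14,12), (15,9), (17,16), (21,5)}

|M| = 9 (so the lex-smallest maximum matching has 9 edges)
process left vertices in ascending order; for each, take the smallest-labelled available neighbour that still permits 9 edges overall, or leave it unmatched if none does
lex-smallest matching: {0-13, 3-1, 8-4, 10-18, 11-2, 14-12, 15-9, 17-16, 21-5}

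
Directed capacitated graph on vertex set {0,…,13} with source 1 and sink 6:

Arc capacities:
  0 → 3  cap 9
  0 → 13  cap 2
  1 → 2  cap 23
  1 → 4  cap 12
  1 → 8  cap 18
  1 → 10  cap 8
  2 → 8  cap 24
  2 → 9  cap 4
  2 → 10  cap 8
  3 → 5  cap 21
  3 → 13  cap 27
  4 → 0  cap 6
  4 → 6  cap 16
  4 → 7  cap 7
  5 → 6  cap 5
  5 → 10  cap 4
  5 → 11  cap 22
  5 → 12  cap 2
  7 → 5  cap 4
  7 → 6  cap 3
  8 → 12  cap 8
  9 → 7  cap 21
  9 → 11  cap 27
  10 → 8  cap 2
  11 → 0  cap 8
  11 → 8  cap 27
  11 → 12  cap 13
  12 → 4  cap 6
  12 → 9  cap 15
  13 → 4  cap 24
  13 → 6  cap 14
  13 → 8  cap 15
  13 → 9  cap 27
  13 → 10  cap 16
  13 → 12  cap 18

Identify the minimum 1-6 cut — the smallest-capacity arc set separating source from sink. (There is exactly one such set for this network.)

augment #1: 1→4→6 push 12
augment #2: 1→2→9→7→6 push 3
augment #3: 1→8→12→4→6 push 4
augment #4: 1→2→9→7→5→6 push 1
augment #5: 1→8→12→4→0→13→6 push 2
augment #6: 1→8→12→9→7→5→6 push 2
max flow = 24; residual-reachable set from 1 gives S-side
cut edges (S→T): {(1,4), (2,9), (8,12)} total cap 24

Min-cut arcs: {(1,4), (2,9), (8,12)} (total capacity 24)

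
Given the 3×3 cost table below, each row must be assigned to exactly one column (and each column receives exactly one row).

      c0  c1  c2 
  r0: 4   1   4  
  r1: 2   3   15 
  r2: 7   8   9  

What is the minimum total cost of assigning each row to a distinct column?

Minimum assignment cost: 12

optimal assignment: row0→col1 (cost 1), row1→col0 (cost 2), row2→col2 (cost 9)
total = 1 + 2 + 9 = 12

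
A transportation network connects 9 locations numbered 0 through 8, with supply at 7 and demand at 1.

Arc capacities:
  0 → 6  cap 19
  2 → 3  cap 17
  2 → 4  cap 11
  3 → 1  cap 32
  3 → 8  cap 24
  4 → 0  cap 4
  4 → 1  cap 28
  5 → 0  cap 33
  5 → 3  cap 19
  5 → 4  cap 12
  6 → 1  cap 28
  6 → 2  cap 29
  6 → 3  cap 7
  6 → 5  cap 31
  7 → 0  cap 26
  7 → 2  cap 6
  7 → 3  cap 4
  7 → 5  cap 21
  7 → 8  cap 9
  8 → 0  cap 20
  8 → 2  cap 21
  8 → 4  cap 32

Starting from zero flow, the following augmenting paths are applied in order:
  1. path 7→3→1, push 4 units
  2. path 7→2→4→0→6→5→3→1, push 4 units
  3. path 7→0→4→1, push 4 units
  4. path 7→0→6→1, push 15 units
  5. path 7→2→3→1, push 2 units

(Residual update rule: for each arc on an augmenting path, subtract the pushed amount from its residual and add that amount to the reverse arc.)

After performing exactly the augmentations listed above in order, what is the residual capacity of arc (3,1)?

Residual capacity of (3,1): 22

after path 1 (7→3→1, push 4): res(3,1)=28
after path 2 (7→2→4→0→6→5→3→1, push 4): res(3,1)=24
after path 3 (7→0→4→1, push 4): res(3,1)=24
after path 4 (7→0→6→1, push 15): res(3,1)=24
after path 5 (7→2→3→1, push 2): res(3,1)=22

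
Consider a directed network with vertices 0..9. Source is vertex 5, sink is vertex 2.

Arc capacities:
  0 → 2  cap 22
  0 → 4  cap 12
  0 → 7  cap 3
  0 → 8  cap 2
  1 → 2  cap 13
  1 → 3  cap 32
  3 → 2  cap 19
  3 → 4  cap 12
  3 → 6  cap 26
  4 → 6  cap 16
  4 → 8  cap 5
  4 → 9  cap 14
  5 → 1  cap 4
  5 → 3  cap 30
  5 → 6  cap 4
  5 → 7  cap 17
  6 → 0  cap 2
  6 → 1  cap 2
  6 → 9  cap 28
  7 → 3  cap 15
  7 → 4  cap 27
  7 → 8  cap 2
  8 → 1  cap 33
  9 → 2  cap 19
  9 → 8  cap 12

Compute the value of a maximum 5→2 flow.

Maximum flow value: 53

augment #1: 5→1→2 bottleneck 4, total now 4
augment #2: 5→3→2 bottleneck 19, total now 23
augment #3: 5→6→0→2 bottleneck 2, total now 25
augment #4: 5→6→1→2 bottleneck 2, total now 27
augment #5: 5→3→4→9→2 bottleneck 11, total now 38
augment #6: 5→7→4→9→2 bottleneck 3, total now 41
augment #7: 5→7→8→1→2 bottleneck 2, total now 43
augment #8: 5→7→3→6→9→2 bottleneck 5, total now 48
augment #9: 5→7→4→8→1→2 bottleneck 5, total now 53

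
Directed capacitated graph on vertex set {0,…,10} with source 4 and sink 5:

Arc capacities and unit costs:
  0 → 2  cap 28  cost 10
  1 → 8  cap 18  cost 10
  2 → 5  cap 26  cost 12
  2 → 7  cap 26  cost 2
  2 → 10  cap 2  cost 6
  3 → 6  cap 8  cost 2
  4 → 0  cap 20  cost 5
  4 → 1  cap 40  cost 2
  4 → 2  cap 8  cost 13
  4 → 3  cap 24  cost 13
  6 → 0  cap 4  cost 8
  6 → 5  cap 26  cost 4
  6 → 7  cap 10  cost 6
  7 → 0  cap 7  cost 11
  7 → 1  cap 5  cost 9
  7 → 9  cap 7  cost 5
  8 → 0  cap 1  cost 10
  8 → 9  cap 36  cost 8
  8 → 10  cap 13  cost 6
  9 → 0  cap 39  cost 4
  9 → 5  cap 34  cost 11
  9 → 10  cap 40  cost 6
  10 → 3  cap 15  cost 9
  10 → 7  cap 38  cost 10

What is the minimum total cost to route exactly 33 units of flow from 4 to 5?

shortest-cost path #1: 4→3→6→5 push 8 @ unit cost 19 (adds 152)
shortest-cost path #2: 4→2→5 push 8 @ unit cost 25 (adds 200)
shortest-cost path #3: 4→0→2→5 push 17 @ unit cost 27 (adds 459)
total cost = 811

Minimum cost for 33 units: 811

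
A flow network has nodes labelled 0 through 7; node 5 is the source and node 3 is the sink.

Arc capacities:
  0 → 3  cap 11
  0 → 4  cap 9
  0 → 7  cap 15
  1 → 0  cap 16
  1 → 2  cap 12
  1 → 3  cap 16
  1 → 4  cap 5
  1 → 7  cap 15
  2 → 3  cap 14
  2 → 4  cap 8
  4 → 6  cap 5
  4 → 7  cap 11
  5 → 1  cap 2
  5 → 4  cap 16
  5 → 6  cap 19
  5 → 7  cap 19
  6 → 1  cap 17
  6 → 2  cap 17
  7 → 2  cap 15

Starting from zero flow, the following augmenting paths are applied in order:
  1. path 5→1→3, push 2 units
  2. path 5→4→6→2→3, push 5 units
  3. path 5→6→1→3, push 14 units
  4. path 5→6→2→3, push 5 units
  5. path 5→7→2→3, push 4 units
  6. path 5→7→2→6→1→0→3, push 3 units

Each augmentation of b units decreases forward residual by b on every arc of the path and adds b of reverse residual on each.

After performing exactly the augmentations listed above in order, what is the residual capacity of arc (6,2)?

Residual capacity of (6,2): 10

after path 1 (5→1→3, push 2): res(6,2)=17
after path 2 (5→4→6→2→3, push 5): res(6,2)=12
after path 3 (5→6→1→3, push 14): res(6,2)=12
after path 4 (5→6→2→3, push 5): res(6,2)=7
after path 5 (5→7→2→3, push 4): res(6,2)=7
after path 6 (5→7→2→6→1→0→3, push 3): res(6,2)=10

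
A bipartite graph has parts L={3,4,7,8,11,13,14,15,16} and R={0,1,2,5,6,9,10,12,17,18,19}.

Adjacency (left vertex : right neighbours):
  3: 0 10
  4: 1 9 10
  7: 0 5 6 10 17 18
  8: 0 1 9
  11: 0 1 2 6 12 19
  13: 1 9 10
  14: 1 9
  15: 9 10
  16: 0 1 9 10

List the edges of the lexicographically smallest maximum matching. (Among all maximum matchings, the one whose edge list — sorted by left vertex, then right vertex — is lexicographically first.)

|M| = 6 (so the lex-smallest maximum matching has 6 edges)
process left vertices in ascending order; for each, take the smallest-labelled available neighbour that still permits 6 edges overall, or leave it unmatched if none does
lex-smallest matching: {3-0, 4-1, 7-5, 8-9, 11-2, 13-10}

Lex-smallest maximum matching: {(3,0), (4,1), (7,5), (8,9), (11,2), (13,10)}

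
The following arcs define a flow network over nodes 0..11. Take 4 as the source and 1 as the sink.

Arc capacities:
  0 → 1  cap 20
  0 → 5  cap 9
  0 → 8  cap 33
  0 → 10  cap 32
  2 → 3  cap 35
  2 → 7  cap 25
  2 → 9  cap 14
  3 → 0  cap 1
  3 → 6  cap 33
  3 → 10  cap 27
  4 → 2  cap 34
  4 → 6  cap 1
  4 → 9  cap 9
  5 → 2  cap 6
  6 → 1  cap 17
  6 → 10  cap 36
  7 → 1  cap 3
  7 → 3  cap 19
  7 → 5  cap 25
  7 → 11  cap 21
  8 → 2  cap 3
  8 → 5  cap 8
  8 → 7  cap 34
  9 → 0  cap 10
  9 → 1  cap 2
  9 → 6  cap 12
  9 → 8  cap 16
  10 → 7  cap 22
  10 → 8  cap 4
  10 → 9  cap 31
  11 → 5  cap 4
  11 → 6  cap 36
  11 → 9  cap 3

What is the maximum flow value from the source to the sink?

Maximum flow value: 33

augment #1: 4→6→1 bottleneck 1, total now 1
augment #2: 4→9→1 bottleneck 2, total now 3
augment #3: 4→2→7→1 bottleneck 3, total now 6
augment #4: 4→9→0→1 bottleneck 7, total now 13
augment #5: 4→2→3→0→1 bottleneck 1, total now 14
augment #6: 4→2→3→6→1 bottleneck 16, total now 30
augment #7: 4→2→9→0→1 bottleneck 3, total now 33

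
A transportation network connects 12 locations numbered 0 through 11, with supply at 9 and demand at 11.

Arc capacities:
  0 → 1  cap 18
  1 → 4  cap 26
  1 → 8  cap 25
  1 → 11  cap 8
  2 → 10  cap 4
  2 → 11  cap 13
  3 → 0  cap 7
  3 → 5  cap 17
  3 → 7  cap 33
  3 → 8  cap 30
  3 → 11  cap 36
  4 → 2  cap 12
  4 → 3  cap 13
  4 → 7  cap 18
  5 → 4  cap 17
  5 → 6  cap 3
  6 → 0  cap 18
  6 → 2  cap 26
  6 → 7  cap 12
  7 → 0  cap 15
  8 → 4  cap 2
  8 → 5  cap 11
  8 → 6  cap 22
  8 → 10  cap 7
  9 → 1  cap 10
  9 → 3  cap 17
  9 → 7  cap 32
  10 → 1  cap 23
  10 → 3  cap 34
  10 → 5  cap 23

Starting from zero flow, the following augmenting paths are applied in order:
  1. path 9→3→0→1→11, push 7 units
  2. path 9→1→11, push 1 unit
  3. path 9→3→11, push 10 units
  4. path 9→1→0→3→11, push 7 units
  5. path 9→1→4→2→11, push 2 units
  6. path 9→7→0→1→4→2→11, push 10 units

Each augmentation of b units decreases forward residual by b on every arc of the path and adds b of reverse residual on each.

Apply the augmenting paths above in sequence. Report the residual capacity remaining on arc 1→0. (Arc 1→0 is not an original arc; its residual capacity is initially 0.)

Residual capacity of (1,0): 10

after path 1 (9→3→0→1→11, push 7): res(1,0)=7
after path 2 (9→1→11, push 1): res(1,0)=7
after path 3 (9→3→11, push 10): res(1,0)=7
after path 4 (9→1→0→3→11, push 7): res(1,0)=0
after path 5 (9→1→4→2→11, push 2): res(1,0)=0
after path 6 (9→7→0→1→4→2→11, push 10): res(1,0)=10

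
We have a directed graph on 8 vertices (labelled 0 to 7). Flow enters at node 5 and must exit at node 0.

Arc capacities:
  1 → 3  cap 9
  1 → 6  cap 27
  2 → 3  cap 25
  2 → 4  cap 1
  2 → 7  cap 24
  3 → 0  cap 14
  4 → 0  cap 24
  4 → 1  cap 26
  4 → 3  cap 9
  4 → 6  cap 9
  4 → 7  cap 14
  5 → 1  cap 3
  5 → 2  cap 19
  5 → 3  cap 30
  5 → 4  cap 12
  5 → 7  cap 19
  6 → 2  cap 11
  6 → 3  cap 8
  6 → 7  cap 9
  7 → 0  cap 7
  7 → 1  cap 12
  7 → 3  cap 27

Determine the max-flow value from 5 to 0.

augment #1: 5→3→0 bottleneck 14, total now 14
augment #2: 5→4→0 bottleneck 12, total now 26
augment #3: 5→7→0 bottleneck 7, total now 33
augment #4: 5→2→4→0 bottleneck 1, total now 34

Maximum flow value: 34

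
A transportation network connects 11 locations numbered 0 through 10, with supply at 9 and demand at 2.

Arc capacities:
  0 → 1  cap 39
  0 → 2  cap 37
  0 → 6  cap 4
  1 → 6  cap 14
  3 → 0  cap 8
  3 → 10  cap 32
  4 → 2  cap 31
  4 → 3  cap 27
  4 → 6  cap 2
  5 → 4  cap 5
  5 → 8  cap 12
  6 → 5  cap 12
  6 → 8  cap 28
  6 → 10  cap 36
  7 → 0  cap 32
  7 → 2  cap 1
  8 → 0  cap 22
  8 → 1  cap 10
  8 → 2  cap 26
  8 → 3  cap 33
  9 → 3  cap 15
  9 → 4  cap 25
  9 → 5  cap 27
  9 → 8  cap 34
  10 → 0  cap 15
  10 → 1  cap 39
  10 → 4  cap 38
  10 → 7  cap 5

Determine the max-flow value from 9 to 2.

Maximum flow value: 91

augment #1: 9→4→2 bottleneck 25, total now 25
augment #2: 9→8→2 bottleneck 26, total now 51
augment #3: 9→3→0→2 bottleneck 8, total now 59
augment #4: 9→5→4→2 bottleneck 5, total now 64
augment #5: 9→8→0→2 bottleneck 8, total now 72
augment #6: 9→3→10→0→2 bottleneck 7, total now 79
augment #7: 9→5→8→0→2 bottleneck 12, total now 91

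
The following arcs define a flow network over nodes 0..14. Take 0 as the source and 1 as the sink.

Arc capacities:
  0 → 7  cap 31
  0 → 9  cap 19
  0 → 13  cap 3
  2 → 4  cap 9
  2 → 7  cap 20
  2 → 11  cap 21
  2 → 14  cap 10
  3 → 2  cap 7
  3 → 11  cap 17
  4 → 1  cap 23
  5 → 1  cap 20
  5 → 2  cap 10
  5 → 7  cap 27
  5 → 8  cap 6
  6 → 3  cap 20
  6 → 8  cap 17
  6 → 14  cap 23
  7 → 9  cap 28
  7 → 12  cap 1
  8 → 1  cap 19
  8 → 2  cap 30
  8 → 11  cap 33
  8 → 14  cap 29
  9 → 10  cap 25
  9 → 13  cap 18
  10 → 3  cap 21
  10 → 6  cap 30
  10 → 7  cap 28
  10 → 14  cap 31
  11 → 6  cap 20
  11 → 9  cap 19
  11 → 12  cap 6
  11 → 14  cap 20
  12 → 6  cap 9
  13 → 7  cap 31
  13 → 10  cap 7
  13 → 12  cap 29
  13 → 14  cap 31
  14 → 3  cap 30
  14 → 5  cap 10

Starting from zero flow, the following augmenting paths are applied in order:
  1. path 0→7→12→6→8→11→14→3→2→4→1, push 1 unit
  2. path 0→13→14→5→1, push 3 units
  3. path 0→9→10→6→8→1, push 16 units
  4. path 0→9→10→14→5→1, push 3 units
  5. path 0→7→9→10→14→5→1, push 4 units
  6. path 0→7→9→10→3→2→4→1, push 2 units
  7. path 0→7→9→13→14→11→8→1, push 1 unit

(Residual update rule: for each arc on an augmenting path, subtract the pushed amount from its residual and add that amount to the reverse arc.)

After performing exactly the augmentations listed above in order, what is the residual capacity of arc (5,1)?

after path 1 (0→7→12→6→8→11→14→3→2→4→1, push 1): res(5,1)=20
after path 2 (0→13→14→5→1, push 3): res(5,1)=17
after path 3 (0→9→10→6→8→1, push 16): res(5,1)=17
after path 4 (0→9→10→14→5→1, push 3): res(5,1)=14
after path 5 (0→7→9→10→14→5→1, push 4): res(5,1)=10
after path 6 (0→7→9→10→3→2→4→1, push 2): res(5,1)=10
after path 7 (0→7→9→13→14→11→8→1, push 1): res(5,1)=10

Residual capacity of (5,1): 10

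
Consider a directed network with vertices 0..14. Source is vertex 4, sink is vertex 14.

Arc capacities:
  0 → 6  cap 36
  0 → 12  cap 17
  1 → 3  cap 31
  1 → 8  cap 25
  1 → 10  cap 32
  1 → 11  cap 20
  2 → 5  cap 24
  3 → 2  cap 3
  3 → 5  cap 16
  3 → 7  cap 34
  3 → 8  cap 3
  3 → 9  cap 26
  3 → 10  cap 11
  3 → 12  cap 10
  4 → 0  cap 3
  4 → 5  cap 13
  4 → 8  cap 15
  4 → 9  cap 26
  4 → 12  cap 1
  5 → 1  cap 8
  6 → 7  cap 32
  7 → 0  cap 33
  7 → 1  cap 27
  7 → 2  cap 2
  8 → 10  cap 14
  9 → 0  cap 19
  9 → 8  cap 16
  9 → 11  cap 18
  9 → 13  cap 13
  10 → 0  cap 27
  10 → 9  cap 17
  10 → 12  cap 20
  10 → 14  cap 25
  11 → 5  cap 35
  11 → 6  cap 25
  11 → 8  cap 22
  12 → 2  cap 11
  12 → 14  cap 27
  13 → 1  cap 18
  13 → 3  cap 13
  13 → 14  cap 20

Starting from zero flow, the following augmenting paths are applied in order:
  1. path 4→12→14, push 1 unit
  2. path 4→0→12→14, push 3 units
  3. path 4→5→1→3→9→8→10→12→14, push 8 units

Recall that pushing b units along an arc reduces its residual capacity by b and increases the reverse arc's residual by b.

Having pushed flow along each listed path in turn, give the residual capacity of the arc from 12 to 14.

after path 1 (4→12→14, push 1): res(12,14)=26
after path 2 (4→0→12→14, push 3): res(12,14)=23
after path 3 (4→5→1→3→9→8→10→12→14, push 8): res(12,14)=15

Residual capacity of (12,14): 15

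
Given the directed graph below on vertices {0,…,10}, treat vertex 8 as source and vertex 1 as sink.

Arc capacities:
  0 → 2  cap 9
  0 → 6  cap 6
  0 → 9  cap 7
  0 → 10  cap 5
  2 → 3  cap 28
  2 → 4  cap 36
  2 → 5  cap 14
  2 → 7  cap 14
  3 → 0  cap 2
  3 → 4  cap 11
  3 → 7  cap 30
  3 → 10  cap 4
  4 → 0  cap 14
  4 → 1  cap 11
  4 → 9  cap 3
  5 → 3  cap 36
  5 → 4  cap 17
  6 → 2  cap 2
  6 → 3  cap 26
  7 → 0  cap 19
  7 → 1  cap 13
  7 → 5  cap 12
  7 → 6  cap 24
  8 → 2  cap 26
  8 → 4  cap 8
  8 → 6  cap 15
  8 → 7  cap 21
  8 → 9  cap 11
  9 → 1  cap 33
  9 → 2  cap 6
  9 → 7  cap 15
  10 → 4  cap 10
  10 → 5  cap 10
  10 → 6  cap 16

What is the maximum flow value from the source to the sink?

augment #1: 8→4→1 bottleneck 8, total now 8
augment #2: 8→7→1 bottleneck 13, total now 21
augment #3: 8→9→1 bottleneck 11, total now 32
augment #4: 8→2→4→1 bottleneck 3, total now 35
augment #5: 8→2→4→9→1 bottleneck 3, total now 38
augment #6: 8→7→0→9→1 bottleneck 7, total now 45

Maximum flow value: 45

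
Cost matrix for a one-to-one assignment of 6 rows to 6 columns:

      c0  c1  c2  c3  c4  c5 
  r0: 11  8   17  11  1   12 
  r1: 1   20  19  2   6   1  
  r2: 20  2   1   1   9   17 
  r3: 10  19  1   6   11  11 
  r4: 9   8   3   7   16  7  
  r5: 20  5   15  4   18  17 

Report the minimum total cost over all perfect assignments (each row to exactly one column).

Minimum assignment cost: 16

one of 2 optimal assignments: row0→col4 (cost 1), row1→col0 (cost 1), row2→col1 (cost 2), row3→col2 (cost 1), row4→col5 (cost 7), row5→col3 (cost 4)
total = 1 + 1 + 2 + 1 + 7 + 4 = 16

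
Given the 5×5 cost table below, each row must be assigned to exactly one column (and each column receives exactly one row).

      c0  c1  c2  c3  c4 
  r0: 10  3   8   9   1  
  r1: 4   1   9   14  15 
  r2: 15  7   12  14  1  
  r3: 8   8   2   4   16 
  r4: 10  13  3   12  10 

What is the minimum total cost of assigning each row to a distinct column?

optimal assignment: row0→col1 (cost 3), row1→col0 (cost 4), row2→col4 (cost 1), row3→col3 (cost 4), row4→col2 (cost 3)
total = 3 + 4 + 1 + 4 + 3 = 15

Minimum assignment cost: 15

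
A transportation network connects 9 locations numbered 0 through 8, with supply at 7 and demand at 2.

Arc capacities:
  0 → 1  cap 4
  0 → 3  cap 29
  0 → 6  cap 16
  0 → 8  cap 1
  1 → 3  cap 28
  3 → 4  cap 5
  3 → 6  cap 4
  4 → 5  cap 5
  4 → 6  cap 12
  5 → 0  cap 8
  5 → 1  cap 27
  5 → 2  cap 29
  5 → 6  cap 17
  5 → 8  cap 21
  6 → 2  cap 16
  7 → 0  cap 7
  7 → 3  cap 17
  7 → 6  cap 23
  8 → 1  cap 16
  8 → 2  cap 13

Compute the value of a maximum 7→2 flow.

augment #1: 7→6→2 bottleneck 16, total now 16
augment #2: 7→0→8→2 bottleneck 1, total now 17
augment #3: 7→3→4→5→2 bottleneck 5, total now 22

Maximum flow value: 22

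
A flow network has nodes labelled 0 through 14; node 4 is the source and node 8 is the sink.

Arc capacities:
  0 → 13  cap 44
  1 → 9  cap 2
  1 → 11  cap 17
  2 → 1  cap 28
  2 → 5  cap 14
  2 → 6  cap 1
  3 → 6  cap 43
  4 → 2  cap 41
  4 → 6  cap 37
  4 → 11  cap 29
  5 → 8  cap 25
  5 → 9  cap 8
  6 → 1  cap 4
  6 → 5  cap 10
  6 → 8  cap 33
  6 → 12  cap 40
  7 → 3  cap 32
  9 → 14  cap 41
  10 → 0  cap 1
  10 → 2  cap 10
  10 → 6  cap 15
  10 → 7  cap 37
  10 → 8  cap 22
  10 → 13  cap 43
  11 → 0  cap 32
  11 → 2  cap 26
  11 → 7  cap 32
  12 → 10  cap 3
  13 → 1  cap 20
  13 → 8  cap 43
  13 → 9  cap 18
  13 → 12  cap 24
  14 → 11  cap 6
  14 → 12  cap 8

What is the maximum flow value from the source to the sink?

augment #1: 4→6→8 bottleneck 33, total now 33
augment #2: 4→2→5→8 bottleneck 14, total now 47
augment #3: 4→6→5→8 bottleneck 4, total now 51
augment #4: 4→2→6→5→8 bottleneck 1, total now 52
augment #5: 4→11→0→13→8 bottleneck 29, total now 81
augment #6: 4→2→1→11→0→13→8 bottleneck 3, total now 84
augment #7: 4→2→1→9→14→12→10→8 bottleneck 2, total now 86
augment #8: 4→2→1→11→7→3→6→5→8 bottleneck 5, total now 91
augment #9: 4→2→1→11→7→3→6→12→10→8 bottleneck 1, total now 92

Maximum flow value: 92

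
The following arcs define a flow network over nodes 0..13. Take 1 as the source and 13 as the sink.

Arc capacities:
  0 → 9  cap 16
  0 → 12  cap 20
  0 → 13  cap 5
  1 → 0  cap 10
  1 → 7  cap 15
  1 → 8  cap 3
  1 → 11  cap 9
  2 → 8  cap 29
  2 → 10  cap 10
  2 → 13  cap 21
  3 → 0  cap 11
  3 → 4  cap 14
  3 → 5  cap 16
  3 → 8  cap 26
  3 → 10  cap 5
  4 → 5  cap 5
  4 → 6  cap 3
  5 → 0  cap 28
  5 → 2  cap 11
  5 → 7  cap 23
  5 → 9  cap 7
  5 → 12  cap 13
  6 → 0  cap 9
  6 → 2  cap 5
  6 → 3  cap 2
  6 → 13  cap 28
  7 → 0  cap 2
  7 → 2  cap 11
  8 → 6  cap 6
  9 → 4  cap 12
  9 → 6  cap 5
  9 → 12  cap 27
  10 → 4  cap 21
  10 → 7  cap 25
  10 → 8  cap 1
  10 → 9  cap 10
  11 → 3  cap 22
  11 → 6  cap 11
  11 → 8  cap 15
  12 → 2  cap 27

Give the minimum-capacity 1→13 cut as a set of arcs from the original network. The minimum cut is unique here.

augment #1: 1→0→13 push 5
augment #2: 1→7→2→13 push 11
augment #3: 1→8→6→13 push 3
augment #4: 1→11→6→13 push 9
augment #5: 1→0→9→6→13 push 5
augment #6: 1→7→0→12→2→13 push 2
max flow = 35; residual-reachable set from 1 gives S-side
cut edges (S→T): {(1,0), (1,8), (1,11), (7,0), (7,2)} total cap 35

Min-cut arcs: {(1,0), (1,8), (1,11), (7,0), (7,2)} (total capacity 35)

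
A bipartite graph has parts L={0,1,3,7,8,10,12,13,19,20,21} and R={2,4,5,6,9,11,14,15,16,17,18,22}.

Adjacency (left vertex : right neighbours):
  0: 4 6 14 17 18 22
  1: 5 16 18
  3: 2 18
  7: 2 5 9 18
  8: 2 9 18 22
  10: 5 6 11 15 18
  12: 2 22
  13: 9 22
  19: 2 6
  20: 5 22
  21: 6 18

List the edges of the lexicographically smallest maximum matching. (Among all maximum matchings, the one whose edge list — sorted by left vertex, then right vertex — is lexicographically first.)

|M| = 9 (so the lex-smallest maximum matching has 9 edges)
process left vertices in ascending order; for each, take the smallest-labelled available neighbour that still permits 9 edges overall, or leave it unmatched if none does
lex-smallest matching: {0-4, 1-16, 3-2, 7-5, 8-9, 10-11, 12-22, 19-6, 21-18}

Lex-smallest maximum matching: {(0,4), (1,16), (3,2), (7,5), (8,9), (10,11), (12,22), (19,6), (21,18)}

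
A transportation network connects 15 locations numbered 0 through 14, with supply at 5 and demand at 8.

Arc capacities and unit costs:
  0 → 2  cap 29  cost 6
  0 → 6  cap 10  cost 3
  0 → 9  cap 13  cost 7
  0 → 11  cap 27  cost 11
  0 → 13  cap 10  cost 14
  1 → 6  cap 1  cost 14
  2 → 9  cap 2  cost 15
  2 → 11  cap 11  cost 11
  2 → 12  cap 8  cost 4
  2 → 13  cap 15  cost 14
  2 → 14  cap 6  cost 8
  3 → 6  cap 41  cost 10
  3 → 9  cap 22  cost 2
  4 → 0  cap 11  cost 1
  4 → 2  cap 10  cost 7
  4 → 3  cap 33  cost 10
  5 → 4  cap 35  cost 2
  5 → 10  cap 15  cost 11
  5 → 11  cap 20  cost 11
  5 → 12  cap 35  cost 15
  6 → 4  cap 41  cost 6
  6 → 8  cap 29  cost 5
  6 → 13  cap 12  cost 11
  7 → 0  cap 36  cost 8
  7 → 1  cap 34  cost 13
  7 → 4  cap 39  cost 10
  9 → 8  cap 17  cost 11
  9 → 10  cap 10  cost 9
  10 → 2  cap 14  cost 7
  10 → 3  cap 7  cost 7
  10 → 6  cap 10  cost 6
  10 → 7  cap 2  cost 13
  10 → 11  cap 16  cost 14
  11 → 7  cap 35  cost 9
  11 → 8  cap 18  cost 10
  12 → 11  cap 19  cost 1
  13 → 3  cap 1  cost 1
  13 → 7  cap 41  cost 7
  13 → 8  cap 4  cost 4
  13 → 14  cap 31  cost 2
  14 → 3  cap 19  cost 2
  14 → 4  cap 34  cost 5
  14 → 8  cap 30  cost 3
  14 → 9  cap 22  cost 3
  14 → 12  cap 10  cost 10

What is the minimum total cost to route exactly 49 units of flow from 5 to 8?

shortest-cost path #1: 5→4→0→6→8 push 10 @ unit cost 11 (adds 110)
shortest-cost path #2: 5→4→2→14→8 push 6 @ unit cost 20 (adds 120)
shortest-cost path #3: 5→11→8 push 18 @ unit cost 21 (adds 378)
shortest-cost path #4: 5→4→0→9→8 push 1 @ unit cost 21 (adds 21)
shortest-cost path #5: 5→10→6→8 push 10 @ unit cost 22 (adds 220)
shortest-cost path #6: 5→4→3→9→8 push 4 @ unit cost 25 (adds 100)
total cost = 949

Minimum cost for 49 units: 949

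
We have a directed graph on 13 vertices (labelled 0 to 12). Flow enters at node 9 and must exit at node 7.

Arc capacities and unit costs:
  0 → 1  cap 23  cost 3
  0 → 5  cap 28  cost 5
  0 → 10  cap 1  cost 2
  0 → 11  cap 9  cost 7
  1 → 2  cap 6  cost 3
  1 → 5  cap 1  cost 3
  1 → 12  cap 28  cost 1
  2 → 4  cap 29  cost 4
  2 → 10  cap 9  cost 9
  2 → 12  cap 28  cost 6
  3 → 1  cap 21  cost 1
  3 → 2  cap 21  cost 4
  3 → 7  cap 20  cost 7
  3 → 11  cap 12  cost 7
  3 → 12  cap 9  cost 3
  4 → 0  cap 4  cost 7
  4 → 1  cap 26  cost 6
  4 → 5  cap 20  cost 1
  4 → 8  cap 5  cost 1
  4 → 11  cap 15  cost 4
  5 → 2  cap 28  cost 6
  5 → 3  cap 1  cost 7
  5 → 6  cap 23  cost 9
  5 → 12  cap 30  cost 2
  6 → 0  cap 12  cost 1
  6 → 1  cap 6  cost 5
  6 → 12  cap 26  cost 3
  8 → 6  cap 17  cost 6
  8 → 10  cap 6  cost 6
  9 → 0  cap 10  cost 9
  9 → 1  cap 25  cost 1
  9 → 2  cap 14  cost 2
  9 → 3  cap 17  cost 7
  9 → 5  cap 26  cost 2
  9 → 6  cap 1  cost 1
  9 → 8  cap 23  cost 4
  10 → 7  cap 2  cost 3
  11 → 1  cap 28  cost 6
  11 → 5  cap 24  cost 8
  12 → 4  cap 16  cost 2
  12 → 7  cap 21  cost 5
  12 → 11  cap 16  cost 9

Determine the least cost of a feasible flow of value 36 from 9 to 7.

Minimum cost for 36 units: 349

shortest-cost path #1: 9→1→12→7 push 21 @ unit cost 7 (adds 147)
shortest-cost path #2: 9→6→0→10→7 push 1 @ unit cost 7 (adds 7)
shortest-cost path #3: 9→8→10→7 push 1 @ unit cost 13 (adds 13)
shortest-cost path #4: 9→3→7 push 13 @ unit cost 14 (adds 182)
total cost = 349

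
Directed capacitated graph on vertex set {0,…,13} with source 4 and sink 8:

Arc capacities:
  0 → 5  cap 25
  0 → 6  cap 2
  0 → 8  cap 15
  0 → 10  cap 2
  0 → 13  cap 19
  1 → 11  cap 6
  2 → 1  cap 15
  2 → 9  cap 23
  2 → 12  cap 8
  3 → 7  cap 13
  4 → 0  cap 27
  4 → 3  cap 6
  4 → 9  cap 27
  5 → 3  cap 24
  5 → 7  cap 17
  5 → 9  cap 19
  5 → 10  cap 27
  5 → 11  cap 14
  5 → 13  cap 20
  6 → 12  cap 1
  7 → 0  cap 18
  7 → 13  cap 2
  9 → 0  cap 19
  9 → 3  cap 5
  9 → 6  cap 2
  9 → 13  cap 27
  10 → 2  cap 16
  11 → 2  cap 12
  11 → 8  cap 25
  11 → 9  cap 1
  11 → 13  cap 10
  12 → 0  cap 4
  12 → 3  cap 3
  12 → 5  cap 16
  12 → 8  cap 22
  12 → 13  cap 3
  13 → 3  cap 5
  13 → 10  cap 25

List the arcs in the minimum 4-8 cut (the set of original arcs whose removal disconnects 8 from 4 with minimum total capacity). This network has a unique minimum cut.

augment #1: 4→0→8 push 15
augment #2: 4→0→5→11→8 push 12
augment #3: 4→9→6→12→8 push 1
augment #4: 4→9→0→5→11→8 push 2
augment #5: 4→9→0→10→2→12→8 push 2
augment #6: 4→9→13→10→2→12→8 push 6
augment #7: 4→9→13→10→2→1→11→8 push 6
max flow = 44; residual-reachable set from 4 gives S-side
cut edges (S→T): {(0,8), (1,11), (2,12), (5,11), (6,12)} total cap 44

Min-cut arcs: {(0,8), (1,11), (2,12), (5,11), (6,12)} (total capacity 44)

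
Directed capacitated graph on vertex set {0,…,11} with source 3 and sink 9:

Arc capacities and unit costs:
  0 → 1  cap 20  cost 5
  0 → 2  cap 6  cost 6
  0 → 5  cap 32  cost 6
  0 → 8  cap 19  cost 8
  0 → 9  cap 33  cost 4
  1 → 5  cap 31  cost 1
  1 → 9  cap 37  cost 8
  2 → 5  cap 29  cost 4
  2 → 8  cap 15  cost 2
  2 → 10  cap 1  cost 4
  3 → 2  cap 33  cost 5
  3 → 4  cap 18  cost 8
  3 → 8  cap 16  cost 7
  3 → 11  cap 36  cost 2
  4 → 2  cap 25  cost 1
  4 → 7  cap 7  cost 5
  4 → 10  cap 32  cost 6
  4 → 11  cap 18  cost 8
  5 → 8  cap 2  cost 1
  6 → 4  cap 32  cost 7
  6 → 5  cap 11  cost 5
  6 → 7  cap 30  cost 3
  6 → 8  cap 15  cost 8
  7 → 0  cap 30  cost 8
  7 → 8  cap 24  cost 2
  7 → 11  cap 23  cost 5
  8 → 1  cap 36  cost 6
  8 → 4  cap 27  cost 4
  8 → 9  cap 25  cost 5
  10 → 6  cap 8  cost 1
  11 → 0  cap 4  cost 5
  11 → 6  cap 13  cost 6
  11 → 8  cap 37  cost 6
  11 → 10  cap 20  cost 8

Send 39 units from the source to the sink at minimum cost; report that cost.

shortest-cost path #1: 3→11→0→9 push 4 @ unit cost 11 (adds 44)
shortest-cost path #2: 3→8→9 push 16 @ unit cost 12 (adds 192)
shortest-cost path #3: 3→2→8→9 push 9 @ unit cost 12 (adds 108)
shortest-cost path #4: 3→2→8→1→9 push 6 @ unit cost 21 (adds 126)
shortest-cost path #5: 3→11→8→1→9 push 4 @ unit cost 22 (adds 88)
total cost = 558

Minimum cost for 39 units: 558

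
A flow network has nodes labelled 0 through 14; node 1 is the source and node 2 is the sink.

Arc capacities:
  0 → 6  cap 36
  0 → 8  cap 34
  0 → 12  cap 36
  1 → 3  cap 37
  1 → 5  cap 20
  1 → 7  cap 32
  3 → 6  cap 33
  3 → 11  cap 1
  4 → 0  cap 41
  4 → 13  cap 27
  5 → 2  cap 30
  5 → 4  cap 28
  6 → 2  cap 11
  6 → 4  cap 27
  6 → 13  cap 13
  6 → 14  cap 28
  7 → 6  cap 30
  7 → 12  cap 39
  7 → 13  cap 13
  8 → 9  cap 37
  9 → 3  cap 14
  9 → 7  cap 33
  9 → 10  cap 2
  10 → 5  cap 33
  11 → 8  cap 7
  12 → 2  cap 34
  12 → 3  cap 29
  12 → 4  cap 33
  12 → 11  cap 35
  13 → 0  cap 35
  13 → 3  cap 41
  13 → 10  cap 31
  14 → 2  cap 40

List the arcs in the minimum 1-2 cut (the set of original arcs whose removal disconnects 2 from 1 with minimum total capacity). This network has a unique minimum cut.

augment #1: 1→5→2 push 20
augment #2: 1→3→6→2 push 11
augment #3: 1→7→12→2 push 32
augment #4: 1→3→6→14→2 push 22
augment #5: 1→3→11→8→9→7→12→2 push 1
max flow = 86; residual-reachable set from 1 gives S-side
cut edges (S→T): {(1,5), (1,7), (3,6), (3,11)} total cap 86

Min-cut arcs: {(1,5), (1,7), (3,6), (3,11)} (total capacity 86)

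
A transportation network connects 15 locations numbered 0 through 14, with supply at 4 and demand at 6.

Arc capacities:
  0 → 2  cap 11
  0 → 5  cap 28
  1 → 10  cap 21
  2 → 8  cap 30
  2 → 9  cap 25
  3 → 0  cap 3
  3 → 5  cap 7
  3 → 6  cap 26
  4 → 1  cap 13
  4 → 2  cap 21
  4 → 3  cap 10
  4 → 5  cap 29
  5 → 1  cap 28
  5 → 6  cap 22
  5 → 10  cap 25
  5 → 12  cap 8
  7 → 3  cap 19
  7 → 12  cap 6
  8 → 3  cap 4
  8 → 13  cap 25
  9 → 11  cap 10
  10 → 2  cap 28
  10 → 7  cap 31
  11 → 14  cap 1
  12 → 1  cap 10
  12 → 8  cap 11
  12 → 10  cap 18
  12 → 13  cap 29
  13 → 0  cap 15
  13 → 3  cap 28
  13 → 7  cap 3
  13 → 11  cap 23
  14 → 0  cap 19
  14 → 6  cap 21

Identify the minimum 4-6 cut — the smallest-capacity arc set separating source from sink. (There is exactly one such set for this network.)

Min-cut arcs: {(3,6), (5,6), (11,14)} (total capacity 49)

augment #1: 4→3→6 push 10
augment #2: 4→5→6 push 22
augment #3: 4→2→8→3→6 push 4
augment #4: 4→1→10→7→3→6 push 12
augment #5: 4→2→9→11→14→6 push 1
max flow = 49; residual-reachable set from 4 gives S-side
cut edges (S→T): {(3,6), (5,6), (11,14)} total cap 49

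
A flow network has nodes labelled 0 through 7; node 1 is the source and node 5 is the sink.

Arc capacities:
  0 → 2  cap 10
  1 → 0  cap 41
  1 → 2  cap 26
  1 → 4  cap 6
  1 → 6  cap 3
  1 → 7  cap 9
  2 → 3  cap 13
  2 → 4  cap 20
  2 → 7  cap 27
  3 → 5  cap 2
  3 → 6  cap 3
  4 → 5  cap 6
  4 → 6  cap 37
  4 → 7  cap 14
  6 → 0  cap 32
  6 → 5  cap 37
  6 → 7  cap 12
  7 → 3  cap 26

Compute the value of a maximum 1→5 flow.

Maximum flow value: 34

augment #1: 1→4→5 bottleneck 6, total now 6
augment #2: 1→6→5 bottleneck 3, total now 9
augment #3: 1→2→3→5 bottleneck 2, total now 11
augment #4: 1→2→3→6→5 bottleneck 3, total now 14
augment #5: 1→2→4→6→5 bottleneck 20, total now 34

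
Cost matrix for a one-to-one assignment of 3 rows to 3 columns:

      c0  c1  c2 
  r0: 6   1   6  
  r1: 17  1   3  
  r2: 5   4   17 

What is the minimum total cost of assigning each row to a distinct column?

Minimum assignment cost: 9

optimal assignment: row0→col1 (cost 1), row1→col2 (cost 3), row2→col0 (cost 5)
total = 1 + 3 + 5 = 9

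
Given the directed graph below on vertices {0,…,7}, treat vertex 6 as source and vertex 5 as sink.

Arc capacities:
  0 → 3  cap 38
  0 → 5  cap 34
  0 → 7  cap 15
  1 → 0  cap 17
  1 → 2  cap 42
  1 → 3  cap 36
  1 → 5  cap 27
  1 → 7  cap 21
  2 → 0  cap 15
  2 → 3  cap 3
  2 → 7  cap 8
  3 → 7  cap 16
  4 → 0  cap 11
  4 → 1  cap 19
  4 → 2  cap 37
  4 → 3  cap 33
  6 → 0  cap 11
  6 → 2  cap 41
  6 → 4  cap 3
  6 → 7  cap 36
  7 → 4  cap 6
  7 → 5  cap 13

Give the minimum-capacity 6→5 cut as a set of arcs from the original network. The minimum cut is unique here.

Min-cut arcs: {(2,0), (6,0), (6,4), (7,4), (7,5)} (total capacity 48)

augment #1: 6→0→5 push 11
augment #2: 6→7→5 push 13
augment #3: 6→2→0→5 push 15
augment #4: 6→4→0→5 push 3
augment #5: 6→7→4→0→5 push 5
augment #6: 6→7→4→1→5 push 1
max flow = 48; residual-reachable set from 6 gives S-side
cut edges (S→T): {(2,0), (6,0), (6,4), (7,4), (7,5)} total cap 48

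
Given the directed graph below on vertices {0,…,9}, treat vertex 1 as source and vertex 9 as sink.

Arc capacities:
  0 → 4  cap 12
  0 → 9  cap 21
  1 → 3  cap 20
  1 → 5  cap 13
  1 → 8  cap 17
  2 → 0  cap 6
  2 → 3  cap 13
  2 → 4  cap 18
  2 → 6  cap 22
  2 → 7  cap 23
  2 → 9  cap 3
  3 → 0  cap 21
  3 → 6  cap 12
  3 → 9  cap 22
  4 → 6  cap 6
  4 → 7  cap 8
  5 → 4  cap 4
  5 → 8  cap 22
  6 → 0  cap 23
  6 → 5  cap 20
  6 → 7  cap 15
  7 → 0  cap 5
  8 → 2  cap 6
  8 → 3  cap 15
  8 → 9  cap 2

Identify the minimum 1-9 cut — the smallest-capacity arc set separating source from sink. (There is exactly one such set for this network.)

Min-cut arcs: {(1,3), (5,4), (8,2), (8,3), (8,9)} (total capacity 47)

augment #1: 1→3→9 push 20
augment #2: 1→8→9 push 2
augment #3: 1→8→2→9 push 3
augment #4: 1→8→3→9 push 2
augment #5: 1→8→2→0→9 push 3
augment #6: 1→8→3→0→9 push 7
augment #7: 1→5→4→6→0→9 push 4
augment #8: 1→5→8→3→0→9 push 6
max flow = 47; residual-reachable set from 1 gives S-side
cut edges (S→T): {(1,3), (5,4), (8,2), (8,3), (8,9)} total cap 47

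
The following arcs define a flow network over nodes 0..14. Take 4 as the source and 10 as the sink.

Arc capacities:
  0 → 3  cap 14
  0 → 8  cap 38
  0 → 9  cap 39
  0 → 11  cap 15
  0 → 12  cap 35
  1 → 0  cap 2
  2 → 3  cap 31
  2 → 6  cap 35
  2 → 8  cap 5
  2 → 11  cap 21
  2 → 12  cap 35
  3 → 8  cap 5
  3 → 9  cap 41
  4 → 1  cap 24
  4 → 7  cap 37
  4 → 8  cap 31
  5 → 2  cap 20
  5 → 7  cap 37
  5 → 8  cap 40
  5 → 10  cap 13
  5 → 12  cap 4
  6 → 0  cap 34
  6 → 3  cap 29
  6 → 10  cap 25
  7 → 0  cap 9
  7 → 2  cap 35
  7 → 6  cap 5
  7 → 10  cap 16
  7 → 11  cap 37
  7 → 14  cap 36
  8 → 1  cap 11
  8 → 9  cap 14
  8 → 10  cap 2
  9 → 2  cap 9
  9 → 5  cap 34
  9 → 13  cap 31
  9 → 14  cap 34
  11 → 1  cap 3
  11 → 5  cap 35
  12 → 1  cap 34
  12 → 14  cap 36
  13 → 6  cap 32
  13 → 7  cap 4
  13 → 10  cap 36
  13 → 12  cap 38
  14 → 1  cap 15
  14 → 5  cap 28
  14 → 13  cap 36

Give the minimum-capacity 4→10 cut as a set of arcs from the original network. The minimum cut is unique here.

augment #1: 4→7→10 push 16
augment #2: 4→8→10 push 2
augment #3: 4→7→6→10 push 5
augment #4: 4→7→2→6→10 push 16
augment #5: 4→8→9→5→10 push 13
augment #6: 4→8→9→13→10 push 1
augment #7: 4→1→0→9→13→10 push 2
max flow = 55; residual-reachable set from 4 gives S-side
cut edges (S→T): {(1,0), (4,7), (8,9), (8,10)} total cap 55

Min-cut arcs: {(1,0), (4,7), (8,9), (8,10)} (total capacity 55)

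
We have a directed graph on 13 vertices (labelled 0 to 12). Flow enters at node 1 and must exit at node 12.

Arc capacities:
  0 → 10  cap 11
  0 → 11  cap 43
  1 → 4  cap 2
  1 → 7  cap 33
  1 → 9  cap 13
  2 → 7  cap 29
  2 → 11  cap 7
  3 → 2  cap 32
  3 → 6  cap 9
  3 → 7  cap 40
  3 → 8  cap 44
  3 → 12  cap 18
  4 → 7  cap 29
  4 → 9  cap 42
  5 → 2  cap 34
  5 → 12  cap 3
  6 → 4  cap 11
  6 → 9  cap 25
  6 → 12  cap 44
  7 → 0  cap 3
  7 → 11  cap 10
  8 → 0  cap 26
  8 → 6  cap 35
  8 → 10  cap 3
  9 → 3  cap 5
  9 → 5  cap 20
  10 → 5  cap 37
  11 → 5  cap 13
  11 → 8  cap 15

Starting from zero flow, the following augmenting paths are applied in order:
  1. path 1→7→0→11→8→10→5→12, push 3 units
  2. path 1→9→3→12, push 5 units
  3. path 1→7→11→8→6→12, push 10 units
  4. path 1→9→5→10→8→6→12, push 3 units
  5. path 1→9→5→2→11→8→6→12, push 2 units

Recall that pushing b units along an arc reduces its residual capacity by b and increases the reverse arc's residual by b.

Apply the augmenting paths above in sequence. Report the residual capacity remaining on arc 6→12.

Residual capacity of (6,12): 29

after path 1 (1→7→0→11→8→10→5→12, push 3): res(6,12)=44
after path 2 (1→9→3→12, push 5): res(6,12)=44
after path 3 (1→7→11→8→6→12, push 10): res(6,12)=34
after path 4 (1→9→5→10→8→6→12, push 3): res(6,12)=31
after path 5 (1→9→5→2→11→8→6→12, push 2): res(6,12)=29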